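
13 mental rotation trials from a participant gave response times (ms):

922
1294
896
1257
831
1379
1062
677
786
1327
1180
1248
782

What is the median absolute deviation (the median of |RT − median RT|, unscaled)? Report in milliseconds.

Sorted: 677, 782, 786, 831, 896, 922, 1062, 1180, 1248, 1257, 1294, 1327, 1379 → median = 1062
|x − 1062|: 140, 232, 166, 195, 231, 317, 0, 385, 276, 265, 118, 186, 280
Sorted deviations: 0, 118, 140, 166, 186, 195, 231, 232, 265, 276, 280, 317, 385 → MAD = 231

231 ms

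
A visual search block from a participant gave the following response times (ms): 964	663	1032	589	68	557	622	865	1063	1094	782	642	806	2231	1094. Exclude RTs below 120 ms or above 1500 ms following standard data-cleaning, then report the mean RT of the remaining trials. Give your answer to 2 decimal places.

828.69 ms

Excluded: 68, 2231
Retained (n=13): Σ = 10773
Mean = 10773/13 = 828.6923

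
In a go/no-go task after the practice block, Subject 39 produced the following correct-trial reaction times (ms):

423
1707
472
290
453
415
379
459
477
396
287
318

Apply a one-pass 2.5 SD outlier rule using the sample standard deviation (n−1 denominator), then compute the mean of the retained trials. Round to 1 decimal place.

n = 12, ΣRT = 6076, M = 506.333
Σ(x−M)² = 1622774.67; s = √(1622774.67/11) = 384.090
Cutoffs: 506.333 ± 2.5·384.090 → [-453.9, 1466.6]
Outside: 1707 → excluded.
Retained (n=11): Σ = 4369, mean = 4369/11 = 397.182

397.2 ms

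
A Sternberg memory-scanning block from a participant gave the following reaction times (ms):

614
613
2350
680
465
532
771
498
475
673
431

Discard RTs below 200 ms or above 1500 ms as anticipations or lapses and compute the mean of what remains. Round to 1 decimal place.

Excluded: 2350
Retained (n=10): Σ = 5752
Mean = 5752/10 = 575.2000

575.2 ms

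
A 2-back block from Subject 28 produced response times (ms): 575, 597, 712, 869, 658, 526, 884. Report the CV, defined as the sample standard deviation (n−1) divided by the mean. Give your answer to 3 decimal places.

0.205

n = 7, Σ = 4821, M = 688.7143
Σ(x−M)² = 119943.429; s = √(119943.429/6) = 141.3880
CV = 141.3880 / 688.7143 = 0.20529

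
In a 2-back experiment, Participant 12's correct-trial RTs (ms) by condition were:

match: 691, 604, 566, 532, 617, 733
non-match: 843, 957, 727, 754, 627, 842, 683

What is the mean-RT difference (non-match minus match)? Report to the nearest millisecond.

M(match) = 3743/6 = 623.833
M(non-match) = 5433/7 = 776.143
Difference = 776.143 − 623.833 = 152.310 ms

152 ms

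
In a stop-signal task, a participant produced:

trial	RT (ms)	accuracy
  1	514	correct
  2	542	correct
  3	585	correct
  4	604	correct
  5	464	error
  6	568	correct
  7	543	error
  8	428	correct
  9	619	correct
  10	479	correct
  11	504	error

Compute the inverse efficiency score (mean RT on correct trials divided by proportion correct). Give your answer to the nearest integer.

Correct trials (n=8): 514, 542, 585, 604, 568, 428, 619, 479
Mean correct RT = 4339/8 = 542.3750 ms
Proportion correct = 8/11
IES = 542.3750 / (8/11) = 745.766 ms

746 ms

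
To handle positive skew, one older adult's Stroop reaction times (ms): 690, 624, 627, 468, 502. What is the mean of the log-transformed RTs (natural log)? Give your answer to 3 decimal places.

6.356

ln(RT): 6.5367, 6.4362, 6.4409, 6.1485, 6.2186
Σ ln(RT) = 31.7809
Mean = 31.7809/5 = 6.35617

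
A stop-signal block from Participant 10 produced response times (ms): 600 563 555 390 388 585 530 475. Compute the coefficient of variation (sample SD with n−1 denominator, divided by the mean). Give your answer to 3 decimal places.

n = 8, Σ = 4086, M = 510.7500
Σ(x−M)² = 49463.500; s = √(49463.500/7) = 84.0608
CV = 84.0608 / 510.7500 = 0.16458

0.165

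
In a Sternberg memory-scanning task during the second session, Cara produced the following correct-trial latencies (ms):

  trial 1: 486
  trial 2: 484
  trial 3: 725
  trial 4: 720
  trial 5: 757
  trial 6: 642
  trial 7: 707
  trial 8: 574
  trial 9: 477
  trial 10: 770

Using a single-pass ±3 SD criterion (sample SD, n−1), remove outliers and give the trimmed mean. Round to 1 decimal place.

634.2 ms

n = 10, ΣRT = 6342, M = 634.200
Σ(x−M)² = 127347.60; s = √(127347.60/9) = 118.953
Cutoffs: 634.200 ± 3·118.953 → [277.3, 991.1]
No RTs fall outside the cutoffs; all 10 retained. Mean = 6342/10 = 634.200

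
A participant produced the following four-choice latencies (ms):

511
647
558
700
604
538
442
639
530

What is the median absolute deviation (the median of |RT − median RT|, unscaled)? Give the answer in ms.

Sorted: 442, 511, 530, 538, 558, 604, 639, 647, 700 → median = 558
|x − 558|: 47, 89, 0, 142, 46, 20, 116, 81, 28
Sorted deviations: 0, 20, 28, 46, 47, 81, 89, 116, 142 → MAD = 47

47 ms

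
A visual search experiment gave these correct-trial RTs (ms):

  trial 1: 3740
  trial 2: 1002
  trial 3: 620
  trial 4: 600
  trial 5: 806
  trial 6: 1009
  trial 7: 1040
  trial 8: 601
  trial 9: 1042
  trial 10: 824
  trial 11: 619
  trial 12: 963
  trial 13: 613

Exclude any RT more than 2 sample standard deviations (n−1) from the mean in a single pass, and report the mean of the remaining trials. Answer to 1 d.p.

n = 13, ΣRT = 13479, M = 1036.846
Σ(x−M)² = 8321911.69; s = √(8321911.69/12) = 832.762
Cutoffs: 1036.846 ± 2·832.762 → [-628.7, 2702.4]
Outside: 3740 → excluded.
Retained (n=12): Σ = 9739, mean = 9739/12 = 811.583

811.6 ms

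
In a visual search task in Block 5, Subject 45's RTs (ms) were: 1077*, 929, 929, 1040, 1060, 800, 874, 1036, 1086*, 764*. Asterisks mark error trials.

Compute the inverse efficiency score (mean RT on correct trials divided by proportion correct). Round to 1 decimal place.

Correct trials (n=7): 929, 929, 1040, 1060, 800, 874, 1036
Mean correct RT = 6668/7 = 952.5714 ms
Proportion correct = 7/10
IES = 952.5714 / (7/10) = 1360.816 ms

1360.8 ms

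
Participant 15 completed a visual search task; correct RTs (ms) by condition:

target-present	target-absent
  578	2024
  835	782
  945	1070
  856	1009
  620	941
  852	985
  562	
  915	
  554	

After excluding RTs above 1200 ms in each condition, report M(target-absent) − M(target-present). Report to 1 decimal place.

211.1 ms

target-absent: exclude 2024
M(target-present) = 6717/9 = 746.333
M(target-absent) = 4787/5 = 957.400
Difference = 957.400 − 746.333 = 211.067 ms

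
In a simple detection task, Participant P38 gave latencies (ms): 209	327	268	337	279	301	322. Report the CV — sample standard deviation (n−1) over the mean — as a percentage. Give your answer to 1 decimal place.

15.2%

n = 7, Σ = 2043, M = 291.8571
Σ(x−M)² = 11864.857; s = √(11864.857/6) = 44.4688
CV = 44.4688 / 291.8571 = 0.15237 = 15.237%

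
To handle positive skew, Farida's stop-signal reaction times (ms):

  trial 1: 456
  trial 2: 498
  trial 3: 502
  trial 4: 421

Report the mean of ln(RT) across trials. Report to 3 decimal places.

6.149

ln(RT): 6.1225, 6.2106, 6.2186, 6.0426
Σ ln(RT) = 24.5943
Mean = 24.5943/4 = 6.14858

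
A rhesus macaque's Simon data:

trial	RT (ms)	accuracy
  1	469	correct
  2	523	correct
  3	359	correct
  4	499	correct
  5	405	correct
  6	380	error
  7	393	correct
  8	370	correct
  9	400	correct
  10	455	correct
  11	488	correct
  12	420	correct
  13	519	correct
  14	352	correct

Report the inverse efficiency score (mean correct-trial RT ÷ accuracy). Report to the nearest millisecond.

468 ms

Correct trials (n=13): 469, 523, 359, 499, 405, 393, 370, 400, 455, 488, 420, 519, 352
Mean correct RT = 5652/13 = 434.7692 ms
Proportion correct = 13/14
IES = 434.7692 / (13/14) = 468.213 ms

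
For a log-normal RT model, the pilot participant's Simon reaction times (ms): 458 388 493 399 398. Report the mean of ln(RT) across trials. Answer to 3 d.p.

ln(RT): 6.1269, 5.9610, 6.2005, 5.9890, 5.9865
Σ ln(RT) = 30.2638
Mean = 30.2638/5 = 6.05276

6.053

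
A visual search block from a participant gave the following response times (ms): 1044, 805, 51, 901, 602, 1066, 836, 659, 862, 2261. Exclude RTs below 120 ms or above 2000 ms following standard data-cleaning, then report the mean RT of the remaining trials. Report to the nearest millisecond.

Excluded: 51, 2261
Retained (n=8): Σ = 6775
Mean = 6775/8 = 846.8750

847 ms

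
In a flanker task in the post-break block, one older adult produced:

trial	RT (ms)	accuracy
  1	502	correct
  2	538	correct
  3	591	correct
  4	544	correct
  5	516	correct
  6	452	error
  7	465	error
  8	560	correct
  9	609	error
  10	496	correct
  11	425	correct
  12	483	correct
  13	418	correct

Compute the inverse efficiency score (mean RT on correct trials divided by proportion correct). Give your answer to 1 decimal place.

Correct trials (n=10): 502, 538, 591, 544, 516, 560, 496, 425, 483, 418
Mean correct RT = 5073/10 = 507.3000 ms
Proportion correct = 10/13
IES = 507.3000 / (10/13) = 659.490 ms

659.5 ms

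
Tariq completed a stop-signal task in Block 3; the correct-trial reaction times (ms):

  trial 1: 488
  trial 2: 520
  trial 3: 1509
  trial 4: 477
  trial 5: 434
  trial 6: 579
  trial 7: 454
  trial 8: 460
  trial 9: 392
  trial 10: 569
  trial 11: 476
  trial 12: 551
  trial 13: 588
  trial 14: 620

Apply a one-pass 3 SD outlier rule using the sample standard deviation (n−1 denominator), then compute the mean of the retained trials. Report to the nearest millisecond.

508 ms

n = 14, ΣRT = 8117, M = 579.786
Σ(x−M)² = 986092.36; s = √(986092.36/13) = 275.415
Cutoffs: 579.786 ± 3·275.415 → [-246.5, 1406.0]
Outside: 1509 → excluded.
Retained (n=13): Σ = 6608, mean = 6608/13 = 508.308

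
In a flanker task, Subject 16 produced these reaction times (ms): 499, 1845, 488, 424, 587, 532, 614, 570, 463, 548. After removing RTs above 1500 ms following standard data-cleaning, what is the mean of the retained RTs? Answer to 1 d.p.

525.0 ms

Excluded: 1845
Retained (n=9): Σ = 4725
Mean = 4725/9 = 525.0000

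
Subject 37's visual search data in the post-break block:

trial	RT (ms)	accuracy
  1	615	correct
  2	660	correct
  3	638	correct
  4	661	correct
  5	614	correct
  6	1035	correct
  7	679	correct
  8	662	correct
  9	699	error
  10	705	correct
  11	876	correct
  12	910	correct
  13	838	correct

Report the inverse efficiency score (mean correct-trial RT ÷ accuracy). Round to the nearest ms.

803 ms

Correct trials (n=12): 615, 660, 638, 661, 614, 1035, 679, 662, 705, 876, 910, 838
Mean correct RT = 8893/12 = 741.0833 ms
Proportion correct = 12/13
IES = 741.0833 / (12/13) = 802.840 ms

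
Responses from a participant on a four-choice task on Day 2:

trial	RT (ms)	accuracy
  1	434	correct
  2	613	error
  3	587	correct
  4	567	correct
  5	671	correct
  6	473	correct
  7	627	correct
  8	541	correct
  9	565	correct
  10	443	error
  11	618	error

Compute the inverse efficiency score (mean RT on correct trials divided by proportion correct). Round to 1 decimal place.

Correct trials (n=8): 434, 587, 567, 671, 473, 627, 541, 565
Mean correct RT = 4465/8 = 558.1250 ms
Proportion correct = 8/11
IES = 558.1250 / (8/11) = 767.422 ms

767.4 ms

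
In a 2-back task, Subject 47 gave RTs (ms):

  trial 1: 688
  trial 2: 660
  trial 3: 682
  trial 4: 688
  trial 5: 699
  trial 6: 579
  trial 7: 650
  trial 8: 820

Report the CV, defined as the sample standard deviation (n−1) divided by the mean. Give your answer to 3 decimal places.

n = 8, Σ = 5466, M = 683.2500
Σ(x−M)² = 31509.500; s = √(31509.500/7) = 67.0922
CV = 67.0922 / 683.2500 = 0.09820

0.098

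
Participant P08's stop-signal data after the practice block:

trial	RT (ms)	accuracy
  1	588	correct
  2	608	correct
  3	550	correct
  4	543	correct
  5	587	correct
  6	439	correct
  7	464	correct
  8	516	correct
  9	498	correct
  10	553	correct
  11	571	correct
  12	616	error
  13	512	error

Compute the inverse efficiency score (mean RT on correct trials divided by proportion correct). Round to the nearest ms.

636 ms

Correct trials (n=11): 588, 608, 550, 543, 587, 439, 464, 516, 498, 553, 571
Mean correct RT = 5917/11 = 537.9091 ms
Proportion correct = 11/13
IES = 537.9091 / (11/13) = 635.711 ms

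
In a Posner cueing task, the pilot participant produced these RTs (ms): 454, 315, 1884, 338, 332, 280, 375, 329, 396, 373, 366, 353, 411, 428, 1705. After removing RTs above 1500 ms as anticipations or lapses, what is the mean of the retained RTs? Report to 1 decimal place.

Excluded: 1705, 1884
Retained (n=13): Σ = 4750
Mean = 4750/13 = 365.3846

365.4 ms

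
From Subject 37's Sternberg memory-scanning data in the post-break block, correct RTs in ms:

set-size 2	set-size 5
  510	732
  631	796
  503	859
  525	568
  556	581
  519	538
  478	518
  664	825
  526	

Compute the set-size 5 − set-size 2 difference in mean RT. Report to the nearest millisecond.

131 ms

M(set-size 2) = 4912/9 = 545.778
M(set-size 5) = 5417/8 = 677.125
Difference = 677.125 − 545.778 = 131.347 ms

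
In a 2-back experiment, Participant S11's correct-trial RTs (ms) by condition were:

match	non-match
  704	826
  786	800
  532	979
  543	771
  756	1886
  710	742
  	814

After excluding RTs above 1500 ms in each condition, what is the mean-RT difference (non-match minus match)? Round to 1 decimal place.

non-match: exclude 1886
M(match) = 4031/6 = 671.833
M(non-match) = 4932/6 = 822.000
Difference = 822.000 − 671.833 = 150.167 ms

150.2 ms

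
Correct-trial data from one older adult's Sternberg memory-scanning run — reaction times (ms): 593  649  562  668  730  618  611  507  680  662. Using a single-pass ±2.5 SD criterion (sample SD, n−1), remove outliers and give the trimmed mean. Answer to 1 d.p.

n = 10, ΣRT = 6280, M = 628.000
Σ(x−M)² = 36916.00; s = √(36916.00/9) = 64.045
Cutoffs: 628.000 ± 2.5·64.045 → [467.9, 788.1]
No RTs fall outside the cutoffs; all 10 retained. Mean = 6280/10 = 628.000

628.0 ms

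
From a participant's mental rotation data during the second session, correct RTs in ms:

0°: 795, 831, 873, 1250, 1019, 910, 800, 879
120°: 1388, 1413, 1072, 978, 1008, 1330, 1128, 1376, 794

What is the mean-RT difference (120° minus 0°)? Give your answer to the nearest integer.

M(0°) = 7357/8 = 919.625
M(120°) = 10487/9 = 1165.222
Difference = 1165.222 − 919.625 = 245.597 ms

246 ms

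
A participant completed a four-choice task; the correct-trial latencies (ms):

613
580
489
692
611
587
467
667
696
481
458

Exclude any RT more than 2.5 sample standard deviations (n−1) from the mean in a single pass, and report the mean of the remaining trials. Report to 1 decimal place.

n = 11, ΣRT = 6341, M = 576.455
Σ(x−M)² = 81264.73; s = √(81264.73/10) = 90.147
Cutoffs: 576.455 ± 2.5·90.147 → [351.1, 801.8]
No RTs fall outside the cutoffs; all 11 retained. Mean = 6341/11 = 576.455

576.5 ms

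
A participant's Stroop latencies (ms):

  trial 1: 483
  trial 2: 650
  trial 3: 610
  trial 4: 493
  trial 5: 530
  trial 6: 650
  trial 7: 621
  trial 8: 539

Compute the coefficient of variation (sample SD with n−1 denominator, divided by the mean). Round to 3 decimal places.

n = 8, Σ = 4576, M = 572.0000
Σ(x−M)² = 33028.000; s = √(33028.000/7) = 68.6898
CV = 68.6898 / 572.0000 = 0.12009

0.120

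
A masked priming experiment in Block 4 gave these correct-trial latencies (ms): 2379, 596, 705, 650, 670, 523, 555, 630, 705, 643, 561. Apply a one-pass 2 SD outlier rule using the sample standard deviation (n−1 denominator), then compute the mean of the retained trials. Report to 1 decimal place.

623.8 ms

n = 11, ΣRT = 8617, M = 783.364
Σ(x−M)² = 2836686.55; s = √(2836686.55/10) = 532.606
Cutoffs: 783.364 ± 2·532.606 → [-281.8, 1848.6]
Outside: 2379 → excluded.
Retained (n=10): Σ = 6238, mean = 6238/10 = 623.800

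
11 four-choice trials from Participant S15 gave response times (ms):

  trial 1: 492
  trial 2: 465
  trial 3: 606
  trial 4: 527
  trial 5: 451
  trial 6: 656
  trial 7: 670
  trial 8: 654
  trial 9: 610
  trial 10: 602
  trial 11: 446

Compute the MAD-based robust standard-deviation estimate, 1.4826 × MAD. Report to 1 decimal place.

Sorted: 446, 451, 465, 492, 527, 602, 606, 610, 654, 656, 670 → median = 602
|x − 602| sorted: 0, 4, 8, 52, 54, 68, 75, 110, 137, 151, 156 → MAD = 68
Robust SD ≈ 1.4826 × 68 = 100.817

100.8 ms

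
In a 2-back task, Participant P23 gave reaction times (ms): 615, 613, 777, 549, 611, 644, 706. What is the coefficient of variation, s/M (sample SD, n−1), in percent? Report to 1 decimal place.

n = 7, Σ = 4515, M = 645.0000
Σ(x−M)² = 33442.000; s = √(33442.000/6) = 74.6570
CV = 74.6570 / 645.0000 = 0.11575 = 11.575%

11.6%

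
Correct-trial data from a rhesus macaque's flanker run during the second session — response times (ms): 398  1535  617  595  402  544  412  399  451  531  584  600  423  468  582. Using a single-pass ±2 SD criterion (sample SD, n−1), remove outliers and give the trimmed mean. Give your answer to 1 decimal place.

500.4 ms

n = 15, ΣRT = 8541, M = 569.400
Σ(x−M)² = 1095677.60; s = √(1095677.60/14) = 279.755
Cutoffs: 569.400 ± 2·279.755 → [9.9, 1128.9]
Outside: 1535 → excluded.
Retained (n=14): Σ = 7006, mean = 7006/14 = 500.429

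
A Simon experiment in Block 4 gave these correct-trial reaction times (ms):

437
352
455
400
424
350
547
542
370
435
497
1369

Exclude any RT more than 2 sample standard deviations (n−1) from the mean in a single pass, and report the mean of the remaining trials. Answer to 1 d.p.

437.2 ms

n = 12, ΣRT = 6178, M = 514.833
Σ(x−M)² = 843801.67; s = √(843801.67/11) = 276.964
Cutoffs: 514.833 ± 2·276.964 → [-39.1, 1068.8]
Outside: 1369 → excluded.
Retained (n=11): Σ = 4809, mean = 4809/11 = 437.182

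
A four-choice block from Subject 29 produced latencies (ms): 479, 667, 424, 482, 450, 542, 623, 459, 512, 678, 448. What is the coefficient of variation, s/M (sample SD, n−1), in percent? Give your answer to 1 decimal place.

n = 11, Σ = 5764, M = 524.0000
Σ(x−M)² = 83700.000; s = √(83700.000/10) = 91.4877
CV = 91.4877 / 524.0000 = 0.17459 = 17.459%

17.5%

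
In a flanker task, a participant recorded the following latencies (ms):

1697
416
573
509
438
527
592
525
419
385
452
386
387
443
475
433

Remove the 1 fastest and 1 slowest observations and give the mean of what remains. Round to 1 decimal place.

469.6 ms

Sorted: 385, 386, 387, 416, 419, 433, 438, 443, 452, 475, 509, 525, 527, 573, 592, 1697
Drop lowest 1 (385) and highest 1 (1697)
Remaining (n=14): Σ = 6575, mean = 6575/14 = 469.643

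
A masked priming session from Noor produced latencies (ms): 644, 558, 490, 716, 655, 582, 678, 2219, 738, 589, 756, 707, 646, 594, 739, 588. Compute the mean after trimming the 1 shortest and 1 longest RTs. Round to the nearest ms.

656 ms

Sorted: 490, 558, 582, 588, 589, 594, 644, 646, 655, 678, 707, 716, 738, 739, 756, 2219
Drop lowest 1 (490) and highest 1 (2219)
Remaining (n=14): Σ = 9190, mean = 9190/14 = 656.429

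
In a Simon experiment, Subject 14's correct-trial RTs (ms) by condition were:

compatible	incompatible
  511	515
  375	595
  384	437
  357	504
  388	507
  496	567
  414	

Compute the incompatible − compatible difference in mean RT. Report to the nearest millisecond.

103 ms

M(compatible) = 2925/7 = 417.857
M(incompatible) = 3125/6 = 520.833
Difference = 520.833 − 417.857 = 102.976 ms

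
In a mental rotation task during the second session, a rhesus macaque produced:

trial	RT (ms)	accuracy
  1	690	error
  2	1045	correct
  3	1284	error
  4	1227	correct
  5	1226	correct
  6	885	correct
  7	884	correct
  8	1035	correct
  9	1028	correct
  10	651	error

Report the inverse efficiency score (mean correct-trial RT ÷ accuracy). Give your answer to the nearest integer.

1496 ms

Correct trials (n=7): 1045, 1227, 1226, 885, 884, 1035, 1028
Mean correct RT = 7330/7 = 1047.1429 ms
Proportion correct = 7/10
IES = 1047.1429 / (7/10) = 1495.918 ms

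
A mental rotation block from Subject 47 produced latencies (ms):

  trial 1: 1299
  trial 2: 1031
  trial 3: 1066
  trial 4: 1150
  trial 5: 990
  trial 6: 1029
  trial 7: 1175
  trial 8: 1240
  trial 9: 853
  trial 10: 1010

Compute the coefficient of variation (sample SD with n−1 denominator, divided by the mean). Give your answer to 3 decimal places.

n = 10, Σ = 10843, M = 1084.3000
Σ(x−M)² = 157028.100; s = √(157028.100/9) = 132.0892
CV = 132.0892 / 1084.3000 = 0.12182

0.122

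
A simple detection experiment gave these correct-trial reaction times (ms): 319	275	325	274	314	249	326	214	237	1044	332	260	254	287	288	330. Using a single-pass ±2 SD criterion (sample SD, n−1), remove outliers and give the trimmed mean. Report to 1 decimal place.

285.6 ms

n = 16, ΣRT = 5328, M = 333.000
Σ(x−M)² = 559190.00; s = √(559190.00/15) = 193.079
Cutoffs: 333.000 ± 2·193.079 → [-53.2, 719.2]
Outside: 1044 → excluded.
Retained (n=15): Σ = 4284, mean = 4284/15 = 285.600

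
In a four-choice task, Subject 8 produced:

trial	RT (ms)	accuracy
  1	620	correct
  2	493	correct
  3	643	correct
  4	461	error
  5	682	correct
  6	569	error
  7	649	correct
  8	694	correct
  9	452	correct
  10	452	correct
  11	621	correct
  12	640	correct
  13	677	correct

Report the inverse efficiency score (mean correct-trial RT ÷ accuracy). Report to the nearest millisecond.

712 ms

Correct trials (n=11): 620, 493, 643, 682, 649, 694, 452, 452, 621, 640, 677
Mean correct RT = 6623/11 = 602.0909 ms
Proportion correct = 11/13
IES = 602.0909 / (11/13) = 711.562 ms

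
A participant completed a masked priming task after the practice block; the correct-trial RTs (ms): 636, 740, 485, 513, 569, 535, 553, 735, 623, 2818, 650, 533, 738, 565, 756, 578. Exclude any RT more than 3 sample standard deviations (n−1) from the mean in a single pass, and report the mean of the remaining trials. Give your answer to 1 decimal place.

n = 16, ΣRT = 12027, M = 751.688
Σ(x−M)² = 4671295.44; s = √(4671295.44/15) = 558.050
Cutoffs: 751.688 ± 3·558.050 → [-922.5, 2425.8]
Outside: 2818 → excluded.
Retained (n=15): Σ = 9209, mean = 9209/15 = 613.933

613.9 ms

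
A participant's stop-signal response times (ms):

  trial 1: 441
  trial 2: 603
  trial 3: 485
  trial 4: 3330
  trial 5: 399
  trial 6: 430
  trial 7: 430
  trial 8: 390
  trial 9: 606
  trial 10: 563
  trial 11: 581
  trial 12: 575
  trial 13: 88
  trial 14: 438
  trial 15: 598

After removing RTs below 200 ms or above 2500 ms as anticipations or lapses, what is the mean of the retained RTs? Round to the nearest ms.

Excluded: 88, 3330
Retained (n=13): Σ = 6539
Mean = 6539/13 = 503.0000

503 ms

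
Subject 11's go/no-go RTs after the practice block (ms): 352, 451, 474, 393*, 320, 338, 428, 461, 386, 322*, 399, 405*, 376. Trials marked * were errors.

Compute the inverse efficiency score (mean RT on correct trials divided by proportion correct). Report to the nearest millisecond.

518 ms

Correct trials (n=10): 352, 451, 474, 320, 338, 428, 461, 386, 399, 376
Mean correct RT = 3985/10 = 398.5000 ms
Proportion correct = 10/13
IES = 398.5000 / (10/13) = 518.050 ms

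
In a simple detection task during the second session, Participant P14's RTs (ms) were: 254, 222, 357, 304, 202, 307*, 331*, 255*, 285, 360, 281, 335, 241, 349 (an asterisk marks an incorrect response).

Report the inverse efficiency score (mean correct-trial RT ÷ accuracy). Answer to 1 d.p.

Correct trials (n=11): 254, 222, 357, 304, 202, 285, 360, 281, 335, 241, 349
Mean correct RT = 3190/11 = 290.0000 ms
Proportion correct = 11/14
IES = 290.0000 / (11/14) = 369.091 ms

369.1 ms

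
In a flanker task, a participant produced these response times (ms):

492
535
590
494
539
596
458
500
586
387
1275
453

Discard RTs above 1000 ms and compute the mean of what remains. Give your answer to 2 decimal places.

511.82 ms

Excluded: 1275
Retained (n=11): Σ = 5630
Mean = 5630/11 = 511.8182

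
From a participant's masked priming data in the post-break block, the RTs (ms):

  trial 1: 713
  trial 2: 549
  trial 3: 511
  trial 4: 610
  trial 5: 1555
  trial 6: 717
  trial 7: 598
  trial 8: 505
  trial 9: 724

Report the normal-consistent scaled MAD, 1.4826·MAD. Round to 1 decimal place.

152.7 ms

Sorted: 505, 511, 549, 598, 610, 713, 717, 724, 1555 → median = 610
|x − 610| sorted: 0, 12, 61, 99, 103, 105, 107, 114, 945 → MAD = 103
Robust SD ≈ 1.4826 × 103 = 152.708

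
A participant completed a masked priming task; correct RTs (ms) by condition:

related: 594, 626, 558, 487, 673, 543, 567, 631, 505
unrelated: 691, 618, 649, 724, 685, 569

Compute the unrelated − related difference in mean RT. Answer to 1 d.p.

80.0 ms

M(related) = 5184/9 = 576.000
M(unrelated) = 3936/6 = 656.000
Difference = 656.000 − 576.000 = 80.000 ms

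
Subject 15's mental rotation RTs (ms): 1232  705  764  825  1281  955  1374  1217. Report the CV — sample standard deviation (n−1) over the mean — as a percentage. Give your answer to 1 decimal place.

n = 8, Σ = 8353, M = 1044.1250
Σ(x−M)² = 479544.875; s = √(479544.875/7) = 261.7373
CV = 261.7373 / 1044.1250 = 0.25068 = 25.068%

25.1%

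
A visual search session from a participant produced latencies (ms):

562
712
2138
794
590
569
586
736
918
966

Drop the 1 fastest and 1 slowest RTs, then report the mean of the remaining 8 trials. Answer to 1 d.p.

Sorted: 562, 569, 586, 590, 712, 736, 794, 918, 966, 2138
Drop lowest 1 (562) and highest 1 (2138)
Remaining (n=8): Σ = 5871, mean = 5871/8 = 733.875

733.9 ms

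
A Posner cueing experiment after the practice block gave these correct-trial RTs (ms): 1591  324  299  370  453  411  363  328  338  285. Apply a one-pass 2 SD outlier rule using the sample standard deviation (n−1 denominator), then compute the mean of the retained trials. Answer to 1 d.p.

352.3 ms

n = 10, ΣRT = 4762, M = 476.200
Σ(x−M)² = 1403845.60; s = √(1403845.60/9) = 394.947
Cutoffs: 476.200 ± 2·394.947 → [-313.7, 1266.1]
Outside: 1591 → excluded.
Retained (n=9): Σ = 3171, mean = 3171/9 = 352.333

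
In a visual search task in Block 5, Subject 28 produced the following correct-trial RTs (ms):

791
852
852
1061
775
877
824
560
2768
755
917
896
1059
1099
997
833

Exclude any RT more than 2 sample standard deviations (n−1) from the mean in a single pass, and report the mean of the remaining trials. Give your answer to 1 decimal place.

876.5 ms

n = 16, ΣRT = 15916, M = 994.750
Σ(x−M)² = 3625833.00; s = √(3625833.00/15) = 491.653
Cutoffs: 994.750 ± 2·491.653 → [11.4, 1978.1]
Outside: 2768 → excluded.
Retained (n=15): Σ = 13148, mean = 13148/15 = 876.533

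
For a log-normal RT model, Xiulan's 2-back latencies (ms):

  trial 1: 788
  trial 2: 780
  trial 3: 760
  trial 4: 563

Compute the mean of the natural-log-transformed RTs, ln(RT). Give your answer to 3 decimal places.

6.574

ln(RT): 6.6695, 6.6593, 6.6333, 6.3333
Σ ln(RT) = 26.2954
Mean = 26.2954/4 = 6.57385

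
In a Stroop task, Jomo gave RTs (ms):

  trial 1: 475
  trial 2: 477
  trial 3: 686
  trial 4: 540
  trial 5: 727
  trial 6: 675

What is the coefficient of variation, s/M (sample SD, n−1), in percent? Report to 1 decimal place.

n = 6, Σ = 3580, M = 596.6667
Σ(x−M)² = 63437.333; s = √(63437.333/5) = 112.6387
CV = 112.6387 / 596.6667 = 0.18878 = 18.878%

18.9%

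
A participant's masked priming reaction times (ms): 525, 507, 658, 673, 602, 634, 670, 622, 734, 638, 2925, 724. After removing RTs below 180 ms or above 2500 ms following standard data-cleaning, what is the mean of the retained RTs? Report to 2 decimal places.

635.18 ms

Excluded: 2925
Retained (n=11): Σ = 6987
Mean = 6987/11 = 635.1818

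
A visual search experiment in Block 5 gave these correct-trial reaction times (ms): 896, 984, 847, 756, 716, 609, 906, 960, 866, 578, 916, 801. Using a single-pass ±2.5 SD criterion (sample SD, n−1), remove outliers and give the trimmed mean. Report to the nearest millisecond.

n = 12, ΣRT = 9835, M = 819.583
Σ(x−M)² = 190084.92; s = √(190084.92/11) = 131.455
Cutoffs: 819.583 ± 2.5·131.455 → [490.9, 1148.2]
No RTs fall outside the cutoffs; all 12 retained. Mean = 9835/12 = 819.583

820 ms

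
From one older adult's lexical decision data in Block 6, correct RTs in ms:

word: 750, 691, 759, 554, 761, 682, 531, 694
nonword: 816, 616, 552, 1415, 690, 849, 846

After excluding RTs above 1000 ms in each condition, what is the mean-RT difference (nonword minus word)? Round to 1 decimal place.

50.4 ms

nonword: exclude 1415
M(word) = 5422/8 = 677.750
M(nonword) = 4369/6 = 728.167
Difference = 728.167 − 677.750 = 50.417 ms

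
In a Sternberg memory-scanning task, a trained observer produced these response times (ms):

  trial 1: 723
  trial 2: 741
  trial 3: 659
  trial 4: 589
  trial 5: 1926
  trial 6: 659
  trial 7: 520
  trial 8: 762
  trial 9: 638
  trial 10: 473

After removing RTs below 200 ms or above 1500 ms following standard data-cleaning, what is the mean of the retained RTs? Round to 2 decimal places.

Excluded: 1926
Retained (n=9): Σ = 5764
Mean = 5764/9 = 640.4444

640.44 ms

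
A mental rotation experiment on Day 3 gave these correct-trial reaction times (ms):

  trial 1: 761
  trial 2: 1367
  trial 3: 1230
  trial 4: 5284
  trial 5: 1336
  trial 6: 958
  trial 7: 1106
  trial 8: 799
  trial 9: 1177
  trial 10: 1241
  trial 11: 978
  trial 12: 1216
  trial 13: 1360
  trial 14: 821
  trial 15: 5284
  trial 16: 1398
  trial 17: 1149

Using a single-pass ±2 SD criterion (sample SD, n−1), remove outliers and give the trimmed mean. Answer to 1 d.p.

n = 17, ΣRT = 27465, M = 1615.588
Σ(x−M)² = 31152984.12; s = √(31152984.12/16) = 1395.371
Cutoffs: 1615.588 ± 2·1395.371 → [-1175.2, 4406.3]
Outside: 5284, 5284 → excluded.
Retained (n=15): Σ = 16897, mean = 16897/15 = 1126.467

1126.5 ms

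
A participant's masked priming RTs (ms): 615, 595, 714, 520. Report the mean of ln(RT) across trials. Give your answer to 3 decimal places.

ln(RT): 6.4216, 6.3886, 6.5709, 6.2538
Σ ln(RT) = 25.6349
Mean = 25.6349/4 = 6.40872

6.409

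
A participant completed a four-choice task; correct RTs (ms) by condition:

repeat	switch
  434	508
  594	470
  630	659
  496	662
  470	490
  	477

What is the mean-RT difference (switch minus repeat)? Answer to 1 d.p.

M(repeat) = 2624/5 = 524.800
M(switch) = 3266/6 = 544.333
Difference = 544.333 − 524.800 = 19.533 ms

19.5 ms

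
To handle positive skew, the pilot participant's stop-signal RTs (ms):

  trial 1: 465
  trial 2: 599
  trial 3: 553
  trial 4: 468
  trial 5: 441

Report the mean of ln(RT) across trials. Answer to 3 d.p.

6.218

ln(RT): 6.1420, 6.3953, 6.3154, 6.1485, 6.0890
Σ ln(RT) = 31.0902
Mean = 31.0902/5 = 6.21803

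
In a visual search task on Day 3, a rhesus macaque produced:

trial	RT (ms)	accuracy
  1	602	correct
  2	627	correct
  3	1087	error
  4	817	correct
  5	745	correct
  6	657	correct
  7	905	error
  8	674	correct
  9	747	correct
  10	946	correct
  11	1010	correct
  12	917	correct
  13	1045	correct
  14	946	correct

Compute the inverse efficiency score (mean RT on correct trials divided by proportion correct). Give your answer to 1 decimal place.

946.3 ms

Correct trials (n=12): 602, 627, 817, 745, 657, 674, 747, 946, 1010, 917, 1045, 946
Mean correct RT = 9733/12 = 811.0833 ms
Proportion correct = 12/14
IES = 811.0833 / (12/14) = 946.264 ms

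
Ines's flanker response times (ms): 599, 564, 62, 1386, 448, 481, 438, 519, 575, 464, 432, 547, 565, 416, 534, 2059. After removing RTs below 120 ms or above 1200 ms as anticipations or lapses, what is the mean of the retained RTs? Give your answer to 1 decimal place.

506.3 ms

Excluded: 62, 1386, 2059
Retained (n=13): Σ = 6582
Mean = 6582/13 = 506.3077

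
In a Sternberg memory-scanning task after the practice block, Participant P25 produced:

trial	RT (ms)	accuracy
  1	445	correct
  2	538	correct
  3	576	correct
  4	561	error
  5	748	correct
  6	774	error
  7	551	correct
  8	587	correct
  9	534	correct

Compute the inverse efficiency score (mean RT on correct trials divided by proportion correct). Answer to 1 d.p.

730.8 ms

Correct trials (n=7): 445, 538, 576, 748, 551, 587, 534
Mean correct RT = 3979/7 = 568.4286 ms
Proportion correct = 7/9
IES = 568.4286 / (7/9) = 730.837 ms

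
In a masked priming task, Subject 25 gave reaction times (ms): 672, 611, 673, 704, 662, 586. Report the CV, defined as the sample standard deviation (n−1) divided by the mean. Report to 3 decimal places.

0.068

n = 6, Σ = 3908, M = 651.3333
Σ(x−M)² = 9679.333; s = √(9679.333/5) = 43.9985
CV = 43.9985 / 651.3333 = 0.06755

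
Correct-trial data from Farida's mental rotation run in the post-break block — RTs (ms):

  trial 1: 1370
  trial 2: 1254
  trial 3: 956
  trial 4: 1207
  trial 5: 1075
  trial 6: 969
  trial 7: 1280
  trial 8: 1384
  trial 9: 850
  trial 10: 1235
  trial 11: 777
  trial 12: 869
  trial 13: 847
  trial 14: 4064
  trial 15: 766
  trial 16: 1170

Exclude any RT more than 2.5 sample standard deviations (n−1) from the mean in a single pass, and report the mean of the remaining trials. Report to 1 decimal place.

n = 16, ΣRT = 20073, M = 1254.562
Σ(x−M)² = 9081585.94; s = √(9081585.94/15) = 778.100
Cutoffs: 1254.562 ± 2.5·778.100 → [-690.7, 3199.8]
Outside: 4064 → excluded.
Retained (n=15): Σ = 16009, mean = 16009/15 = 1067.267

1067.3 ms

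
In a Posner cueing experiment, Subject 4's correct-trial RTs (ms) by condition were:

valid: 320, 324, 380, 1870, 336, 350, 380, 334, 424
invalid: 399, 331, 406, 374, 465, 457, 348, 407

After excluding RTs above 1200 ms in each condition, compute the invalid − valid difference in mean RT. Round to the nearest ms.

valid: exclude 1870
M(valid) = 2848/8 = 356.000
M(invalid) = 3187/8 = 398.375
Difference = 398.375 − 356.000 = 42.375 ms

42 ms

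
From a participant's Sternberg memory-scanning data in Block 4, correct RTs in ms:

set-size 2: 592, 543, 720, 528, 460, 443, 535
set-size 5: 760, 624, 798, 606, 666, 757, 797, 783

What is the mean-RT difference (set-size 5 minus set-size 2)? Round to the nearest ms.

M(set-size 2) = 3821/7 = 545.857
M(set-size 5) = 5791/8 = 723.875
Difference = 723.875 − 545.857 = 178.018 ms

178 ms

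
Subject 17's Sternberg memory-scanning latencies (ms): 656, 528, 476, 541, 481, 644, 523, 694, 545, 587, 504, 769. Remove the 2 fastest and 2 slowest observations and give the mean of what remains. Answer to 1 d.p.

Sorted: 476, 481, 504, 523, 528, 541, 545, 587, 644, 656, 694, 769
Drop lowest 2 (476, 481) and highest 2 (694, 769)
Remaining (n=8): Σ = 4528, mean = 4528/8 = 566.000

566.0 ms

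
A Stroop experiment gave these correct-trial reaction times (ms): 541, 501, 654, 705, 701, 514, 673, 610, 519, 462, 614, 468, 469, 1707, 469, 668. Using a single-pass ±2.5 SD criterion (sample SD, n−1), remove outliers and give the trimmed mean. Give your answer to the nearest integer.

n = 16, ΣRT = 10275, M = 642.188
Σ(x−M)² = 1329392.44; s = √(1329392.44/15) = 297.701
Cutoffs: 642.188 ± 2.5·297.701 → [-102.1, 1386.4]
Outside: 1707 → excluded.
Retained (n=15): Σ = 8568, mean = 8568/15 = 571.200

571 ms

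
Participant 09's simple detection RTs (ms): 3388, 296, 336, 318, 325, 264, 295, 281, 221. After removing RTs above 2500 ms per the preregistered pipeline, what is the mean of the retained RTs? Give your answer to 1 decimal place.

Excluded: 3388
Retained (n=8): Σ = 2336
Mean = 2336/8 = 292.0000

292.0 ms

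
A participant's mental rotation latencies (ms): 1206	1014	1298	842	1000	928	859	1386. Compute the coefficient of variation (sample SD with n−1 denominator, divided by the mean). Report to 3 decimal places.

0.192

n = 8, Σ = 8533, M = 1066.6250
Σ(x−M)² = 294949.875; s = √(294949.875/7) = 205.2698
CV = 205.2698 / 1066.6250 = 0.19245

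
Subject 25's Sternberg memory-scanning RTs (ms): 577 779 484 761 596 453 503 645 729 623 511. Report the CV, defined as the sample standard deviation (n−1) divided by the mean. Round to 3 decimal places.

0.188

n = 11, Σ = 6661, M = 605.5455
Σ(x−M)² = 129758.727; s = √(129758.727/10) = 113.9117
CV = 113.9117 / 605.5455 = 0.18811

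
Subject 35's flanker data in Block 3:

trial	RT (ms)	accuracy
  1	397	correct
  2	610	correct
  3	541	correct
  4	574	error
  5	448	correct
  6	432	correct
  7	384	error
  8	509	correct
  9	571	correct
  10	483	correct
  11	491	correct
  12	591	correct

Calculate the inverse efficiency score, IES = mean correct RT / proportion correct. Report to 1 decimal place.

Correct trials (n=10): 397, 610, 541, 448, 432, 509, 571, 483, 491, 591
Mean correct RT = 5073/10 = 507.3000 ms
Proportion correct = 10/12
IES = 507.3000 / (10/12) = 608.760 ms

608.8 ms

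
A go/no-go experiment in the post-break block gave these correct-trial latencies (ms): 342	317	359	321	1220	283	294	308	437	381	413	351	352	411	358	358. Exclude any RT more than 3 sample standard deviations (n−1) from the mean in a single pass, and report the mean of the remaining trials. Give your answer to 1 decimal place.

352.3 ms

n = 16, ΣRT = 6505, M = 406.562
Σ(x−M)² = 733527.94; s = √(733527.94/15) = 221.138
Cutoffs: 406.562 ± 3·221.138 → [-256.9, 1070.0]
Outside: 1220 → excluded.
Retained (n=15): Σ = 5285, mean = 5285/15 = 352.333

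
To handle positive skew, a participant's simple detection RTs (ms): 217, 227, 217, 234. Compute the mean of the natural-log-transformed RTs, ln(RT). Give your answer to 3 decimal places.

5.410

ln(RT): 5.3799, 5.4250, 5.3799, 5.4553
Σ ln(RT) = 21.6401
Mean = 21.6401/4 = 5.41002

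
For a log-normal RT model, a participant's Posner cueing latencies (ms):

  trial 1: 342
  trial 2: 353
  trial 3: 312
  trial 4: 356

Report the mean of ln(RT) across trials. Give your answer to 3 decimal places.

ln(RT): 5.8348, 5.8665, 5.7430, 5.8749
Σ ln(RT) = 23.3192
Mean = 23.3192/4 = 5.82980

5.830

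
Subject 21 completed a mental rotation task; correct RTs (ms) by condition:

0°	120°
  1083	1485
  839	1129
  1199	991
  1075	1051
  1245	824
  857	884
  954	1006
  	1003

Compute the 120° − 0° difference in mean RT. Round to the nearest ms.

11 ms

M(0°) = 7252/7 = 1036.000
M(120°) = 8373/8 = 1046.625
Difference = 1046.625 − 1036.000 = 10.625 ms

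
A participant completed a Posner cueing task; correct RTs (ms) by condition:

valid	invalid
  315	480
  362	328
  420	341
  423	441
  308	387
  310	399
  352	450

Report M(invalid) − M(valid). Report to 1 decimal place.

48.0 ms

M(valid) = 2490/7 = 355.714
M(invalid) = 2826/7 = 403.714
Difference = 403.714 − 355.714 = 48.000 ms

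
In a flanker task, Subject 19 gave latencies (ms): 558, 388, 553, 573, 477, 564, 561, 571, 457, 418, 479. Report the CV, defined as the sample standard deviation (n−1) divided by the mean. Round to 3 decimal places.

0.133

n = 11, Σ = 5599, M = 509.0000
Σ(x−M)² = 45556.000; s = √(45556.000/10) = 67.4952
CV = 67.4952 / 509.0000 = 0.13260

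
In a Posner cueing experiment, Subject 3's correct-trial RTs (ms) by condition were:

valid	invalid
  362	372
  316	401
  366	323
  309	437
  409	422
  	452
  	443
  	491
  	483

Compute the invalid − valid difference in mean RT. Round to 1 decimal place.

72.5 ms

M(valid) = 1762/5 = 352.400
M(invalid) = 3824/9 = 424.889
Difference = 424.889 − 352.400 = 72.489 ms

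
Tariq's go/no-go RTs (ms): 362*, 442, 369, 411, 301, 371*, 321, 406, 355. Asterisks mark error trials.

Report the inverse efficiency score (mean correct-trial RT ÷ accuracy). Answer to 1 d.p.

478.5 ms

Correct trials (n=7): 442, 369, 411, 301, 321, 406, 355
Mean correct RT = 2605/7 = 372.1429 ms
Proportion correct = 7/9
IES = 372.1429 / (7/9) = 478.469 ms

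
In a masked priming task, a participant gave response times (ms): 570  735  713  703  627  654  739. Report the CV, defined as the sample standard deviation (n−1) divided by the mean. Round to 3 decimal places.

0.093

n = 7, Σ = 4741, M = 677.2857
Σ(x−M)² = 23657.429; s = √(23657.429/6) = 62.7926
CV = 62.7926 / 677.2857 = 0.09271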